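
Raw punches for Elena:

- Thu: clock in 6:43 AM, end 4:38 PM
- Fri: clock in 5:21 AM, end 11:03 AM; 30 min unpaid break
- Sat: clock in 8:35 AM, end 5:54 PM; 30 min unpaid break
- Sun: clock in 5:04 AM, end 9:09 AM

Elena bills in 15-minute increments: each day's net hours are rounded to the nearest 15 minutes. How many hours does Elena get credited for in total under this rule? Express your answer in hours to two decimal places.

Thu: 6:43 AM–4:38 PM = 9 h 55 min → rounds to 10 h 0 min
Fri: 5:21 AM–11:03 AM = 5 h 42 min − 30 min = 5 h 12 min → rounds to 5 h 15 min
Sat: 8:35 AM–5:54 PM = 9 h 19 min − 30 min = 8 h 49 min → rounds to 8 h 45 min
Sun: 5:04 AM–9:09 AM = 4 h 5 min → rounds to 4 h 0 min
Total credited: 28 h 0 min.

28.00 hours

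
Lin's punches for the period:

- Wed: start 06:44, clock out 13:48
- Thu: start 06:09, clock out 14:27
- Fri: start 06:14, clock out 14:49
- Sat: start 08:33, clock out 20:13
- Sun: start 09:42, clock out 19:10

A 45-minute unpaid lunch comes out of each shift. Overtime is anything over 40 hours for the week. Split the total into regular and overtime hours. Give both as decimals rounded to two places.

Regular 40.00 hours, overtime 1.33 hours

Wed: 06:44–13:48 = 7 h 4 min; less 45 min break → 6 h 19 min
Thu: 06:09–14:27 = 8 h 18 min; less 45 min break → 7 h 33 min
Fri: 06:14–14:49 = 8 h 35 min; less 45 min break → 7 h 50 min
Sat: 08:33–20:13 = 11 h 40 min; less 45 min break → 10 h 55 min
Sun: 09:42–19:10 = 9 h 28 min; less 45 min break → 8 h 43 min
Total worked: 41 h 20 min = 41.33 h.
Threshold 40 h → overtime 1 h 20 min, regular 40 h 0 min.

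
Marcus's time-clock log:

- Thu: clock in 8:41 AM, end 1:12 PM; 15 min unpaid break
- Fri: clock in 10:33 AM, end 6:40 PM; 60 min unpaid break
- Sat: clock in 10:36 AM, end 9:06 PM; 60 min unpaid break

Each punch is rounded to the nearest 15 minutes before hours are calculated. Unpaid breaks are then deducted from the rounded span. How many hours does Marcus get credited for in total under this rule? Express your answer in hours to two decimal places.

21.00 hours

Thu: in 8:41 AM→8:45 AM, out 1:12 PM→1:15 PM; 4 h 30 min − 15 min = 4 h 15 min
Fri: in 10:33 AM→10:30 AM, out 6:40 PM→6:45 PM; 8 h 15 min − 60 min = 7 h 15 min
Sat: in 10:36 AM→10:30 AM, out 9:06 PM→9:00 PM; 10 h 30 min − 60 min = 9 h 30 min
Total credited: 21 h 0 min.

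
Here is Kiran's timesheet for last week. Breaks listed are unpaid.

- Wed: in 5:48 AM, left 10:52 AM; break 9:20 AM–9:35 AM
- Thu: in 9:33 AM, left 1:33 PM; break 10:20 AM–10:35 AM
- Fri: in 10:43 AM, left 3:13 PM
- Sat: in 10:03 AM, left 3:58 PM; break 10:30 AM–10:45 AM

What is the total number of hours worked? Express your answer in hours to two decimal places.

18.73 hours

Wed: 5:48 AM–10:52 AM = 5 h 4 min; less 15 min break → 4 h 49 min
Thu: 9:33 AM–1:33 PM = 4 h 0 min; less 15 min break → 3 h 45 min
Fri: 10:43 AM–3:13 PM = 4 h 30 min
Sat: 10:03 AM–3:58 PM = 5 h 55 min; less 15 min break → 5 h 40 min
Total: 4 h 49 min + 3 h 45 min + 4 h 30 min + 5 h 40 min = 18 h 44 min.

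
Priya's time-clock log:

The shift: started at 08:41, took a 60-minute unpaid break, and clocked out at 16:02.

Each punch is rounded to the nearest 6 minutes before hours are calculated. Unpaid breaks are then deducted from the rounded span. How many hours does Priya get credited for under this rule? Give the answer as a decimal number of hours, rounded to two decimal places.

6.30 hours

The shift: in 08:41→08:42, out 16:02→16:00; 7 h 18 min − 60 min = 6 h 18 min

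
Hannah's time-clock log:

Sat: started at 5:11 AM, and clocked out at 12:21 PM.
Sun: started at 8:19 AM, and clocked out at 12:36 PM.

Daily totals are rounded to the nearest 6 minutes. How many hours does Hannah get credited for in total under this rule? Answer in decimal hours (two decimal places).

11.50 hours

Sat: 5:11 AM–12:21 PM = 7 h 10 min → rounds to 7 h 12 min
Sun: 8:19 AM–12:36 PM = 4 h 17 min → rounds to 4 h 18 min
Total credited: 11 h 30 min.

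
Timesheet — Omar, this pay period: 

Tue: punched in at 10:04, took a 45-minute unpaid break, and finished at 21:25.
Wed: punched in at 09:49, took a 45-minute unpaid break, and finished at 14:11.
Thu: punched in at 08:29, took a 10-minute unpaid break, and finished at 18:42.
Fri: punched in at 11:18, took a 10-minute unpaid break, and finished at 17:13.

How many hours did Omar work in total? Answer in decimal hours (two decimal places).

Tue: 10:04–21:25 = 11 h 21 min; less 45 min break → 10 h 36 min
Wed: 09:49–14:11 = 4 h 22 min; less 45 min break → 3 h 37 min
Thu: 08:29–18:42 = 10 h 13 min; less 10 min break → 10 h 3 min
Fri: 11:18–17:13 = 5 h 55 min; less 10 min break → 5 h 45 min
Total: 10 h 36 min + 3 h 37 min + 10 h 3 min + 5 h 45 min = 30 h 1 min.

30.02 hours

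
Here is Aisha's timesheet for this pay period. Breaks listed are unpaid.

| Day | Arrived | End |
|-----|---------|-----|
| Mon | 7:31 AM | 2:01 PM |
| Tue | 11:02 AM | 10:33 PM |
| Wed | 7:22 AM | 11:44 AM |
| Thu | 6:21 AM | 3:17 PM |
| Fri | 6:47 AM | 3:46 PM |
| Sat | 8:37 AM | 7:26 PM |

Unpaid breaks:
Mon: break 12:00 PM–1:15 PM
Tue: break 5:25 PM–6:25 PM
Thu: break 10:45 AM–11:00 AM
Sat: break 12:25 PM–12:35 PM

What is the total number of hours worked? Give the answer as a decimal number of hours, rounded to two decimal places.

Mon: 7:31 AM–2:01 PM = 6 h 30 min; less 75 min break → 5 h 15 min
Tue: 11:02 AM–10:33 PM = 11 h 31 min; less 60 min break → 10 h 31 min
Wed: 7:22 AM–11:44 AM = 4 h 22 min
Thu: 6:21 AM–3:17 PM = 8 h 56 min; less 15 min break → 8 h 41 min
Fri: 6:47 AM–3:46 PM = 8 h 59 min
Sat: 8:37 AM–7:26 PM = 10 h 49 min; less 10 min break → 10 h 39 min
Total: 5 h 15 min + 10 h 31 min + 4 h 22 min + 8 h 41 min + 8 h 59 min + 10 h 39 min = 48 h 27 min.

48.45 hours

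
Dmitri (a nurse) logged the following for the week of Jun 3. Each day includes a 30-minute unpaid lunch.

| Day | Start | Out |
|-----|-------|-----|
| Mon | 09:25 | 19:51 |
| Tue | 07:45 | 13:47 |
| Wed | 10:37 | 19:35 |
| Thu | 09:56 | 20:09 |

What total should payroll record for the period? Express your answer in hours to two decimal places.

Mon: 09:25–19:51 = 10 h 26 min; less 30 min break → 9 h 56 min
Tue: 07:45–13:47 = 6 h 2 min; less 30 min break → 5 h 32 min
Wed: 10:37–19:35 = 8 h 58 min; less 30 min break → 8 h 28 min
Thu: 09:56–20:09 = 10 h 13 min; less 30 min break → 9 h 43 min
Total: 9 h 56 min + 5 h 32 min + 8 h 28 min + 9 h 43 min = 33 h 39 min.

33.65 hours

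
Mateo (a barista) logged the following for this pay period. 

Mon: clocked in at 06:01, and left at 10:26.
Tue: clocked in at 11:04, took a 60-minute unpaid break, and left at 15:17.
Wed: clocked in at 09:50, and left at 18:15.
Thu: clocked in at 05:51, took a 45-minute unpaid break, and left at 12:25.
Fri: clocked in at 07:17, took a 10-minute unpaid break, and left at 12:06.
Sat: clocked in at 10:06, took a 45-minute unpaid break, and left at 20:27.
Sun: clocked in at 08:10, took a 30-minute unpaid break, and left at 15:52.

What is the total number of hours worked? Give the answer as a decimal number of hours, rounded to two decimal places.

Mon: 06:01–10:26 = 4 h 25 min
Tue: 11:04–15:17 = 4 h 13 min; less 60 min break → 3 h 13 min
Wed: 09:50–18:15 = 8 h 25 min
Thu: 05:51–12:25 = 6 h 34 min; less 45 min break → 5 h 49 min
Fri: 07:17–12:06 = 4 h 49 min; less 10 min break → 4 h 39 min
Sat: 10:06–20:27 = 10 h 21 min; less 45 min break → 9 h 36 min
Sun: 08:10–15:52 = 7 h 42 min; less 30 min break → 7 h 12 min
Total: 4 h 25 min + 3 h 13 min + 8 h 25 min + 5 h 49 min + 4 h 39 min + 9 h 36 min + 7 h 12 min = 43 h 19 min.

43.32 hours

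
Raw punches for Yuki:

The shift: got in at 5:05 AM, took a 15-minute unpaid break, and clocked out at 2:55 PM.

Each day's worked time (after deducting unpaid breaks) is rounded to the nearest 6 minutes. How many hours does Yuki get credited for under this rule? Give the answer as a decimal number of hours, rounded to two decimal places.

The shift: 5:05 AM–2:55 PM = 9 h 50 min − 15 min = 9 h 35 min → rounds to 9 h 36 min

9.60 hours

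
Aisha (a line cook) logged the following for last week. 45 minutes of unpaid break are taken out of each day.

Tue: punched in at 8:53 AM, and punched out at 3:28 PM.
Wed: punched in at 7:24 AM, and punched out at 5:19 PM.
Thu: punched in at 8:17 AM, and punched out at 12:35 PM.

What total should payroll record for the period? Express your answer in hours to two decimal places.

18.55 hours

Tue: 8:53 AM–3:28 PM = 6 h 35 min; less 45 min break → 5 h 50 min
Wed: 7:24 AM–5:19 PM = 9 h 55 min; less 45 min break → 9 h 10 min
Thu: 8:17 AM–12:35 PM = 4 h 18 min; less 45 min break → 3 h 33 min
Total: 5 h 50 min + 9 h 10 min + 3 h 33 min = 18 h 33 min.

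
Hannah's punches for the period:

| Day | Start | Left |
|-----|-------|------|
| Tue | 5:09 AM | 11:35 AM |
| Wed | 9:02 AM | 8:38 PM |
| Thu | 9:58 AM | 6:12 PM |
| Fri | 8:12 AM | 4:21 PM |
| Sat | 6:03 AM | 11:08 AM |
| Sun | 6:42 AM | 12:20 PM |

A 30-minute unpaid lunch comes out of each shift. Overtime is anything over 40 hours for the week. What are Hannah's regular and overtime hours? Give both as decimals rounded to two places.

Tue: 5:09 AM–11:35 AM = 6 h 26 min; less 30 min break → 5 h 56 min
Wed: 9:02 AM–8:38 PM = 11 h 36 min; less 30 min break → 11 h 6 min
Thu: 9:58 AM–6:12 PM = 8 h 14 min; less 30 min break → 7 h 44 min
Fri: 8:12 AM–4:21 PM = 8 h 9 min; less 30 min break → 7 h 39 min
Sat: 6:03 AM–11:08 AM = 5 h 5 min; less 30 min break → 4 h 35 min
Sun: 6:42 AM–12:20 PM = 5 h 38 min; less 30 min break → 5 h 8 min
Total worked: 42 h 8 min = 42.13 h.
Threshold 40 h → overtime 2 h 8 min, regular 40 h 0 min.

Regular 40.00 hours, overtime 2.13 hours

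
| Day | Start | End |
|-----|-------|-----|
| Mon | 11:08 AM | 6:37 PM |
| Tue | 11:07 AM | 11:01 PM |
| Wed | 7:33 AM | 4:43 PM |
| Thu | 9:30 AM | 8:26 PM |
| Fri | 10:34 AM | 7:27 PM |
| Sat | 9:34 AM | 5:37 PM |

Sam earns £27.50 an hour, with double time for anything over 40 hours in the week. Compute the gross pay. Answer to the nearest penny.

£2002.92

Mon: 11:08 AM–6:37 PM = 7 h 29 min
Tue: 11:07 AM–11:01 PM = 11 h 54 min
Wed: 7:33 AM–4:43 PM = 9 h 10 min
Thu: 9:30 AM–8:26 PM = 10 h 56 min
Fri: 10:34 AM–7:27 PM = 8 h 53 min
Sat: 9:34 AM–5:37 PM = 8 h 3 min
Total worked: 56 h 25 min = 3385 min.
Regular 40 h 0 min = 2400 min at £27.50/h; overtime 16 h 25 min = 985 min at £55.00/h.
Pay = (2400 × £27.50 + 985 × £55.00) ÷ 60 = £2002.92.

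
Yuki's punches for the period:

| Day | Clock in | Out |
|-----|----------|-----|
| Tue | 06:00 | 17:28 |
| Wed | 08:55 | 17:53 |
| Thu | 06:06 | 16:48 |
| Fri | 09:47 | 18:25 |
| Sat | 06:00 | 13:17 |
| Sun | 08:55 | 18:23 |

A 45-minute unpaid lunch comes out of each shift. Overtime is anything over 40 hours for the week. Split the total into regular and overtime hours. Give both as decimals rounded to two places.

Tue: 06:00–17:28 = 11 h 28 min; less 45 min break → 10 h 43 min
Wed: 08:55–17:53 = 8 h 58 min; less 45 min break → 8 h 13 min
Thu: 06:06–16:48 = 10 h 42 min; less 45 min break → 9 h 57 min
Fri: 09:47–18:25 = 8 h 38 min; less 45 min break → 7 h 53 min
Sat: 06:00–13:17 = 7 h 17 min; less 45 min break → 6 h 32 min
Sun: 08:55–18:23 = 9 h 28 min; less 45 min break → 8 h 43 min
Total worked: 52 h 1 min = 52.02 h.
Threshold 40 h → overtime 12 h 1 min, regular 40 h 0 min.

Regular 40.00 hours, overtime 12.02 hours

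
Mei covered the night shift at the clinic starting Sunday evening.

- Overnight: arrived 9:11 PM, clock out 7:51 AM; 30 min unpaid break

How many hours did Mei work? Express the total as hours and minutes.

10 h 10 min

Overnight: 9:11 PM → midnight = 2 h 49 min; midnight → 7:51 AM = 7 h 51 min; span 10 h 40 min; less 30 min break → 10 h 10 min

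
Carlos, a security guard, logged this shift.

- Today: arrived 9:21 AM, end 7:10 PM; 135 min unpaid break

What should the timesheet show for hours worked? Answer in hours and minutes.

Today: 9:21 AM–7:10 PM = 9 h 49 min; less 135 min break → 7 h 34 min

7 h 34 min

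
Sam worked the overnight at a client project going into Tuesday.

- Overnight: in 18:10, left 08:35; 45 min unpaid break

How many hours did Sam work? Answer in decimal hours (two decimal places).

13.67 hours

Overnight: 18:10 → midnight = 5 h 50 min; midnight → 08:35 = 8 h 35 min; span 14 h 25 min; less 45 min break → 13 h 40 min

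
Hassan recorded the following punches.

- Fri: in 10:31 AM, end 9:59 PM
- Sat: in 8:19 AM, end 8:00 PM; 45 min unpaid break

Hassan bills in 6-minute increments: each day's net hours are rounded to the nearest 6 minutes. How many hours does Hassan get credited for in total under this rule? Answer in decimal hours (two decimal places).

Fri: 10:31 AM–9:59 PM = 11 h 28 min → rounds to 11 h 30 min
Sat: 8:19 AM–8:00 PM = 11 h 41 min − 45 min = 10 h 56 min → rounds to 10 h 54 min
Total credited: 22 h 24 min.

22.40 hours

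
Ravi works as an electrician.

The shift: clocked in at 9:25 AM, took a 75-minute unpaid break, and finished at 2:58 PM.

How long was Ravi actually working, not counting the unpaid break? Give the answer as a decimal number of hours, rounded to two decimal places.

4.30 hours

The shift: 9:25 AM–2:58 PM = 5 h 33 min; less 75 min break → 4 h 18 min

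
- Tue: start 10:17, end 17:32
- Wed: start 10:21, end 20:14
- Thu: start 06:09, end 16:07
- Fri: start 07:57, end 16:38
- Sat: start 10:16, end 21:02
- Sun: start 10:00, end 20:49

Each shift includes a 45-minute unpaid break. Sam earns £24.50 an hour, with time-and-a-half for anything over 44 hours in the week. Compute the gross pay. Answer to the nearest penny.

£1403.85

Tue: 10:17–17:32 = 7 h 15 min; less 45 min break → 6 h 30 min
Wed: 10:21–20:14 = 9 h 53 min; less 45 min break → 9 h 8 min
Thu: 06:09–16:07 = 9 h 58 min; less 45 min break → 9 h 13 min
Fri: 07:57–16:38 = 8 h 41 min; less 45 min break → 7 h 56 min
Sat: 10:16–21:02 = 10 h 46 min; less 45 min break → 10 h 1 min
Sun: 10:00–20:49 = 10 h 49 min; less 45 min break → 10 h 4 min
Total worked: 52 h 52 min = 3172 min.
Regular 44 h 0 min = 2640 min at £24.50/h; overtime 8 h 52 min = 532 min at £36.75/h.
Pay = (2640 × £24.50 + 532 × £36.75) ÷ 60 = £1403.85.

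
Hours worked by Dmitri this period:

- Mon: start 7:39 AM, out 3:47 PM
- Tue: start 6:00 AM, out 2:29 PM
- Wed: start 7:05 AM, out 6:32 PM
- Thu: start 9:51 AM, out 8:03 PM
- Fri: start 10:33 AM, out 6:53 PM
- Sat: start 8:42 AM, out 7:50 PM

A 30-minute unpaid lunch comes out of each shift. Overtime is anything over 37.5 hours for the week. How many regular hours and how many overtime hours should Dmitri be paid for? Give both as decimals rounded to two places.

Mon: 7:39 AM–3:47 PM = 8 h 8 min; less 30 min break → 7 h 38 min
Tue: 6:00 AM–2:29 PM = 8 h 29 min; less 30 min break → 7 h 59 min
Wed: 7:05 AM–6:32 PM = 11 h 27 min; less 30 min break → 10 h 57 min
Thu: 9:51 AM–8:03 PM = 10 h 12 min; less 30 min break → 9 h 42 min
Fri: 10:33 AM–6:53 PM = 8 h 20 min; less 30 min break → 7 h 50 min
Sat: 8:42 AM–7:50 PM = 11 h 8 min; less 30 min break → 10 h 38 min
Total worked: 54 h 44 min = 54.73 h.
Threshold 37.5 h → overtime 17 h 14 min, regular 37 h 30 min.

Regular 37.50 hours, overtime 17.23 hours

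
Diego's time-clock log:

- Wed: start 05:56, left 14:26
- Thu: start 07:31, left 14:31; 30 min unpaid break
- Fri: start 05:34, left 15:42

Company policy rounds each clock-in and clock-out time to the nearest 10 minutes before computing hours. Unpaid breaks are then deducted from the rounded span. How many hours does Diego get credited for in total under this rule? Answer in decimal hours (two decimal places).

25.17 hours

Wed: in 05:56→06:00, out 14:26→14:30; 8 h 30 min
Thu: in 07:31→07:30, out 14:31→14:30; 7 h 0 min − 30 min = 6 h 30 min
Fri: in 05:34→05:30, out 15:42→15:40; 10 h 10 min
Total credited: 25 h 10 min.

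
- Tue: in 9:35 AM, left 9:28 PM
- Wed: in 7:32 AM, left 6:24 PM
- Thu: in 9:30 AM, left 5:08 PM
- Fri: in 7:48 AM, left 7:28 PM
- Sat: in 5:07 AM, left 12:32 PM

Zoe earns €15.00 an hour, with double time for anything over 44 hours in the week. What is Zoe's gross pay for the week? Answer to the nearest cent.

Tue: 9:35 AM–9:28 PM = 11 h 53 min
Wed: 7:32 AM–6:24 PM = 10 h 52 min
Thu: 9:30 AM–5:08 PM = 7 h 38 min
Fri: 7:48 AM–7:28 PM = 11 h 40 min
Sat: 5:07 AM–12:32 PM = 7 h 25 min
Total worked: 49 h 28 min = 2968 min.
Regular 44 h 0 min = 2640 min at €15.00/h; overtime 5 h 28 min = 328 min at €30.00/h.
Pay = (2640 × €15.00 + 328 × €30.00) ÷ 60 = €824.00.

€824.00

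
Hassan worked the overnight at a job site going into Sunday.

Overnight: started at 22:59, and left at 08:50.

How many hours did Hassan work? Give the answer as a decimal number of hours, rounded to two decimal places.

9.85 hours

Overnight: 22:59 → midnight = 1 h 1 min; midnight → 08:50 = 8 h 50 min; span 9 h 51 min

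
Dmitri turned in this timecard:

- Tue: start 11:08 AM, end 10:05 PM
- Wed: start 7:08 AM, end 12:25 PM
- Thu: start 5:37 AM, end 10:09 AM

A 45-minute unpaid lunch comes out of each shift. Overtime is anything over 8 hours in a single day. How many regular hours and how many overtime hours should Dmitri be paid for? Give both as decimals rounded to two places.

Regular 16.32 hours, overtime 2.20 hours

Tue: 11:08 AM–10:05 PM = 10 h 57 min; less 45 min break → 10 h 12 min
Wed: 7:08 AM–12:25 PM = 5 h 17 min; less 45 min break → 4 h 32 min
Thu: 5:37 AM–10:09 AM = 4 h 32 min; less 45 min break → 3 h 47 min
Tue reg 8 h 0 min / OT 2 h 12 min; Wed reg 4 h 32 min / OT 0 h 0 min; Thu reg 3 h 47 min / OT 0 h 0 min.
Totals: regular 16 h 19 min, overtime 2 h 12 min.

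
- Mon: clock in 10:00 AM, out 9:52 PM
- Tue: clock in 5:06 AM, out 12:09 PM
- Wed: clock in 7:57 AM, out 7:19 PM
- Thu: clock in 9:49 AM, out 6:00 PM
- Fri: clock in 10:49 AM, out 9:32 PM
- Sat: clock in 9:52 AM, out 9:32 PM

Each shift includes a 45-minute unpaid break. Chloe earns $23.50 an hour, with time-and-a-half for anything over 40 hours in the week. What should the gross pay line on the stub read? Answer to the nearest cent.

Mon: 10:00 AM–9:52 PM = 11 h 52 min; less 45 min break → 11 h 7 min
Tue: 5:06 AM–12:09 PM = 7 h 3 min; less 45 min break → 6 h 18 min
Wed: 7:57 AM–7:19 PM = 11 h 22 min; less 45 min break → 10 h 37 min
Thu: 9:49 AM–6:00 PM = 8 h 11 min; less 45 min break → 7 h 26 min
Fri: 10:49 AM–9:32 PM = 10 h 43 min; less 45 min break → 9 h 58 min
Sat: 9:52 AM–9:32 PM = 11 h 40 min; less 45 min break → 10 h 55 min
Total worked: 56 h 21 min = 3381 min.
Regular 40 h 0 min = 2400 min at $23.50/h; overtime 16 h 21 min = 981 min at $35.25/h.
Pay = (2400 × $23.50 + 981 × $35.25) ÷ 60 = $1516.34.

$1516.34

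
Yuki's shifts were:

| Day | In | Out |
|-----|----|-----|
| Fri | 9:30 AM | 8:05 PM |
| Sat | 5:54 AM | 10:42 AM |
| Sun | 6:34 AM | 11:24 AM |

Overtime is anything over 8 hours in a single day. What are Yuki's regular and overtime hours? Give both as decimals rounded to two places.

Regular 17.63 hours, overtime 2.58 hours

Fri: 9:30 AM–8:05 PM = 10 h 35 min
Sat: 5:54 AM–10:42 AM = 4 h 48 min
Sun: 6:34 AM–11:24 AM = 4 h 50 min
Fri reg 8 h 0 min / OT 2 h 35 min; Sat reg 4 h 48 min / OT 0 h 0 min; Sun reg 4 h 50 min / OT 0 h 0 min.
Totals: regular 17 h 38 min, overtime 2 h 35 min.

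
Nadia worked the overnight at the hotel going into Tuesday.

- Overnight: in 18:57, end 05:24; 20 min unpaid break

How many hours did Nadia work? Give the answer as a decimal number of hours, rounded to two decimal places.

10.12 hours

Overnight: 18:57 → midnight = 5 h 3 min; midnight → 05:24 = 5 h 24 min; span 10 h 27 min; less 20 min break → 10 h 7 min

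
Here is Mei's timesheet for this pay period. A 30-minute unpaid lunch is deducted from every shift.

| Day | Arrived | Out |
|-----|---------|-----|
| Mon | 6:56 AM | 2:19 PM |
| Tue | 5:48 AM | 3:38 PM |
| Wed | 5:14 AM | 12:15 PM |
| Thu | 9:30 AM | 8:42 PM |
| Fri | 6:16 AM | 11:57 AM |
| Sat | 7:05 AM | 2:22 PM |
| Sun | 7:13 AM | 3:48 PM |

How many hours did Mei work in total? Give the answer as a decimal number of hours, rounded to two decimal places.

53.48 hours

Mon: 6:56 AM–2:19 PM = 7 h 23 min; less 30 min break → 6 h 53 min
Tue: 5:48 AM–3:38 PM = 9 h 50 min; less 30 min break → 9 h 20 min
Wed: 5:14 AM–12:15 PM = 7 h 1 min; less 30 min break → 6 h 31 min
Thu: 9:30 AM–8:42 PM = 11 h 12 min; less 30 min break → 10 h 42 min
Fri: 6:16 AM–11:57 AM = 5 h 41 min; less 30 min break → 5 h 11 min
Sat: 7:05 AM–2:22 PM = 7 h 17 min; less 30 min break → 6 h 47 min
Sun: 7:13 AM–3:48 PM = 8 h 35 min; less 30 min break → 8 h 5 min
Total: 6 h 53 min + 9 h 20 min + 6 h 31 min + 10 h 42 min + 5 h 11 min + 6 h 47 min + 8 h 5 min = 53 h 29 min.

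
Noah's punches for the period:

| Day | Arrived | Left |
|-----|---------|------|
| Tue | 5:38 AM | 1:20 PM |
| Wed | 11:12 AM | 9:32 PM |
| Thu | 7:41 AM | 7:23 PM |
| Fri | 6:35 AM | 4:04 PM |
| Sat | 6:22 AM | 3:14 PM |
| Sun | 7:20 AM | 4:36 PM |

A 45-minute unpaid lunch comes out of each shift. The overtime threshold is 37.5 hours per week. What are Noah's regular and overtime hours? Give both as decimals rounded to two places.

Tue: 5:38 AM–1:20 PM = 7 h 42 min; less 45 min break → 6 h 57 min
Wed: 11:12 AM–9:32 PM = 10 h 20 min; less 45 min break → 9 h 35 min
Thu: 7:41 AM–7:23 PM = 11 h 42 min; less 45 min break → 10 h 57 min
Fri: 6:35 AM–4:04 PM = 9 h 29 min; less 45 min break → 8 h 44 min
Sat: 6:22 AM–3:14 PM = 8 h 52 min; less 45 min break → 8 h 7 min
Sun: 7:20 AM–4:36 PM = 9 h 16 min; less 45 min break → 8 h 31 min
Total worked: 52 h 51 min = 52.85 h.
Threshold 37.5 h → overtime 15 h 21 min, regular 37 h 30 min.

Regular 37.50 hours, overtime 15.35 hours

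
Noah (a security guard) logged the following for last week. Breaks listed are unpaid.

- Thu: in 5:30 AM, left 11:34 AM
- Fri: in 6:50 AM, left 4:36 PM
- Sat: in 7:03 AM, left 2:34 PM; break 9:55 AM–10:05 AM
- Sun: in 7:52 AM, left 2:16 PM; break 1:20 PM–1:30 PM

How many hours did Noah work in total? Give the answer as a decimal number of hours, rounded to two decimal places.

Thu: 5:30 AM–11:34 AM = 6 h 4 min
Fri: 6:50 AM–4:36 PM = 9 h 46 min
Sat: 7:03 AM–2:34 PM = 7 h 31 min; less 10 min break → 7 h 21 min
Sun: 7:52 AM–2:16 PM = 6 h 24 min; less 10 min break → 6 h 14 min
Total: 6 h 4 min + 9 h 46 min + 7 h 21 min + 6 h 14 min = 29 h 25 min.

29.42 hours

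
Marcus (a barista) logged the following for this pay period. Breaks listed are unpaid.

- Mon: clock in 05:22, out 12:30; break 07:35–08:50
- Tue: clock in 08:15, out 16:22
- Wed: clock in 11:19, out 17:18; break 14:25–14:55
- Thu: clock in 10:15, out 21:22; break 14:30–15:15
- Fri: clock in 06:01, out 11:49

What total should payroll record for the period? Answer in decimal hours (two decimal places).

35.65 hours

Mon: 05:22–12:30 = 7 h 8 min; less 75 min break → 5 h 53 min
Tue: 08:15–16:22 = 8 h 7 min
Wed: 11:19–17:18 = 5 h 59 min; less 30 min break → 5 h 29 min
Thu: 10:15–21:22 = 11 h 7 min; less 45 min break → 10 h 22 min
Fri: 06:01–11:49 = 5 h 48 min
Total: 5 h 53 min + 8 h 7 min + 5 h 29 min + 10 h 22 min + 5 h 48 min = 35 h 39 min.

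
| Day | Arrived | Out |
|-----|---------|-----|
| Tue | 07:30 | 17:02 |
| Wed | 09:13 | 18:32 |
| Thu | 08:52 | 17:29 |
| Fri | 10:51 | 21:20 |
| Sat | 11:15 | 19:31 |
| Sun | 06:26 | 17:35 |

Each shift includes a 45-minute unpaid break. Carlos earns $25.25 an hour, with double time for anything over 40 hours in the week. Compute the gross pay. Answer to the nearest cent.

$1659.77

Tue: 07:30–17:02 = 9 h 32 min; less 45 min break → 8 h 47 min
Wed: 09:13–18:32 = 9 h 19 min; less 45 min break → 8 h 34 min
Thu: 08:52–17:29 = 8 h 37 min; less 45 min break → 7 h 52 min
Fri: 10:51–21:20 = 10 h 29 min; less 45 min break → 9 h 44 min
Sat: 11:15–19:31 = 8 h 16 min; less 45 min break → 7 h 31 min
Sun: 06:26–17:35 = 11 h 9 min; less 45 min break → 10 h 24 min
Total worked: 52 h 52 min = 3172 min.
Regular 40 h 0 min = 2400 min at $25.25/h; overtime 12 h 52 min = 772 min at $50.50/h.
Pay = (2400 × $25.25 + 772 × $50.50) ÷ 60 = $1659.77.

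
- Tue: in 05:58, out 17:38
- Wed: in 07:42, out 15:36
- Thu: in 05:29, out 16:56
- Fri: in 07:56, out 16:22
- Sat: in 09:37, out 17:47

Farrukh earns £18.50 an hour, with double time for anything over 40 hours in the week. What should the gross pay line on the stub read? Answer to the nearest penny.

£1021.82

Tue: 05:58–17:38 = 11 h 40 min
Wed: 07:42–15:36 = 7 h 54 min
Thu: 05:29–16:56 = 11 h 27 min
Fri: 07:56–16:22 = 8 h 26 min
Sat: 09:37–17:47 = 8 h 10 min
Total worked: 47 h 37 min = 2857 min.
Regular 40 h 0 min = 2400 min at £18.50/h; overtime 7 h 37 min = 457 min at £37.00/h.
Pay = (2400 × £18.50 + 457 × £37.00) ÷ 60 = £1021.82.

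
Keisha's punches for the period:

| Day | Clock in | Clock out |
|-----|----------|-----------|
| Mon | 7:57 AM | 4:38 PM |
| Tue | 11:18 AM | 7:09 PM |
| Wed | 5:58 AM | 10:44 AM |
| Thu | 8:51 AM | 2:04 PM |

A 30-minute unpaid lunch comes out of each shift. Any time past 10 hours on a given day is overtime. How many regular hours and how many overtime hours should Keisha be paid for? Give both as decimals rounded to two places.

Mon: 7:57 AM–4:38 PM = 8 h 41 min; less 30 min break → 8 h 11 min
Tue: 11:18 AM–7:09 PM = 7 h 51 min; less 30 min break → 7 h 21 min
Wed: 5:58 AM–10:44 AM = 4 h 46 min; less 30 min break → 4 h 16 min
Thu: 8:51 AM–2:04 PM = 5 h 13 min; less 30 min break → 4 h 43 min
Mon reg 8 h 11 min / OT 0 h 0 min; Tue reg 7 h 21 min / OT 0 h 0 min; Wed reg 4 h 16 min / OT 0 h 0 min; Thu reg 4 h 43 min / OT 0 h 0 min.
Totals: regular 24 h 31 min, overtime 0 h 0 min.

Regular 24.52 hours, overtime 0.00 hours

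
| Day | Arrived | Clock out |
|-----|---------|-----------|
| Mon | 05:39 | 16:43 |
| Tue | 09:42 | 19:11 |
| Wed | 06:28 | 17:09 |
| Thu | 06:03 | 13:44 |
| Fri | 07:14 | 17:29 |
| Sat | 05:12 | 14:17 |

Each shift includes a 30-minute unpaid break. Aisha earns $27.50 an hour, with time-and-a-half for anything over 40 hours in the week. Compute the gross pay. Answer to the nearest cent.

Mon: 05:39–16:43 = 11 h 4 min; less 30 min break → 10 h 34 min
Tue: 09:42–19:11 = 9 h 29 min; less 30 min break → 8 h 59 min
Wed: 06:28–17:09 = 10 h 41 min; less 30 min break → 10 h 11 min
Thu: 06:03–13:44 = 7 h 41 min; less 30 min break → 7 h 11 min
Fri: 07:14–17:29 = 10 h 15 min; less 30 min break → 9 h 45 min
Sat: 05:12–14:17 = 9 h 5 min; less 30 min break → 8 h 35 min
Total worked: 55 h 15 min = 3315 min.
Regular 40 h 0 min = 2400 min at $27.50/h; overtime 15 h 15 min = 915 min at $41.25/h.
Pay = (2400 × $27.50 + 915 × $41.25) ÷ 60 = $1729.06.

$1729.06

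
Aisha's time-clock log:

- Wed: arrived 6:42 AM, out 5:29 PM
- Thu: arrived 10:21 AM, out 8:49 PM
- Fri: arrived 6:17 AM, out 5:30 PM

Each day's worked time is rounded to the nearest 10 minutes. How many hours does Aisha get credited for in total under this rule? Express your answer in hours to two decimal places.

32.50 hours

Wed: 6:42 AM–5:29 PM = 10 h 47 min → rounds to 10 h 50 min
Thu: 10:21 AM–8:49 PM = 10 h 28 min → rounds to 10 h 30 min
Fri: 6:17 AM–5:30 PM = 11 h 13 min → rounds to 11 h 10 min
Total credited: 32 h 30 min.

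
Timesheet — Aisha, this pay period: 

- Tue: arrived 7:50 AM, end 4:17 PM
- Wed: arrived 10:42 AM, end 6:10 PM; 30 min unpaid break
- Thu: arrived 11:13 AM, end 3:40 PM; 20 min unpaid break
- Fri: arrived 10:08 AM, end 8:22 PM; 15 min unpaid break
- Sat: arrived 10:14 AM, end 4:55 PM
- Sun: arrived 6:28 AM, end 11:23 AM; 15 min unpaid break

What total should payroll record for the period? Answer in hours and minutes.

40 h 52 min

Tue: 7:50 AM–4:17 PM = 8 h 27 min
Wed: 10:42 AM–6:10 PM = 7 h 28 min; less 30 min break → 6 h 58 min
Thu: 11:13 AM–3:40 PM = 4 h 27 min; less 20 min break → 4 h 7 min
Fri: 10:08 AM–8:22 PM = 10 h 14 min; less 15 min break → 9 h 59 min
Sat: 10:14 AM–4:55 PM = 6 h 41 min
Sun: 6:28 AM–11:23 AM = 4 h 55 min; less 15 min break → 4 h 40 min
Total: 8 h 27 min + 6 h 58 min + 4 h 7 min + 9 h 59 min + 6 h 41 min + 4 h 40 min = 40 h 52 min.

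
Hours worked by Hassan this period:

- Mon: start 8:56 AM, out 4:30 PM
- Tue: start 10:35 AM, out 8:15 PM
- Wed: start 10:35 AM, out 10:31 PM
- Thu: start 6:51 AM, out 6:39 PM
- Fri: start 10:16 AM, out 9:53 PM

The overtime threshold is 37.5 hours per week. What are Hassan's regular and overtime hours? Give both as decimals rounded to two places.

Regular 37.50 hours, overtime 15.08 hours

Mon: 8:56 AM–4:30 PM = 7 h 34 min
Tue: 10:35 AM–8:15 PM = 9 h 40 min
Wed: 10:35 AM–10:31 PM = 11 h 56 min
Thu: 6:51 AM–6:39 PM = 11 h 48 min
Fri: 10:16 AM–9:53 PM = 11 h 37 min
Total worked: 52 h 35 min = 52.58 h.
Threshold 37.5 h → overtime 15 h 5 min, regular 37 h 30 min.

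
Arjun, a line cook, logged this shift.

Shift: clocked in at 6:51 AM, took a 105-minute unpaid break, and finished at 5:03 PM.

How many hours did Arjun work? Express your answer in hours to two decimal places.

8.45 hours

Shift: 6:51 AM–5:03 PM = 10 h 12 min; less 105 min break → 8 h 27 min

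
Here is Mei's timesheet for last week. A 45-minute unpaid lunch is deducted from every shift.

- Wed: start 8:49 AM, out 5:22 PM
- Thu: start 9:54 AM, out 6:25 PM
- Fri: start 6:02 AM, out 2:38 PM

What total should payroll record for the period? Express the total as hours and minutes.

Wed: 8:49 AM–5:22 PM = 8 h 33 min; less 45 min break → 7 h 48 min
Thu: 9:54 AM–6:25 PM = 8 h 31 min; less 45 min break → 7 h 46 min
Fri: 6:02 AM–2:38 PM = 8 h 36 min; less 45 min break → 7 h 51 min
Total: 7 h 48 min + 7 h 46 min + 7 h 51 min = 23 h 25 min.

23 h 25 min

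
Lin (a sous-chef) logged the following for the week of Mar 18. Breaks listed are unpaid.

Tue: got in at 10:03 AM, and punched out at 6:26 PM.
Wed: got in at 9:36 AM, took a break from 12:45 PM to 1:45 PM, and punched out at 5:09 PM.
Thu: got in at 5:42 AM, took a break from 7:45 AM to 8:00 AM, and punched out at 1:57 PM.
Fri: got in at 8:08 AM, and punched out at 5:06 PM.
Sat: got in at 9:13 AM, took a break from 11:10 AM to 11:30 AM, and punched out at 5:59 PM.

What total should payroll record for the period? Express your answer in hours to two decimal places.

Tue: 10:03 AM–6:26 PM = 8 h 23 min
Wed: 9:36 AM–5:09 PM = 7 h 33 min; less 60 min break → 6 h 33 min
Thu: 5:42 AM–1:57 PM = 8 h 15 min; less 15 min break → 8 h 0 min
Fri: 8:08 AM–5:06 PM = 8 h 58 min
Sat: 9:13 AM–5:59 PM = 8 h 46 min; less 20 min break → 8 h 26 min
Total: 8 h 23 min + 6 h 33 min + 8 h 0 min + 8 h 58 min + 8 h 26 min = 40 h 20 min.

40.33 hours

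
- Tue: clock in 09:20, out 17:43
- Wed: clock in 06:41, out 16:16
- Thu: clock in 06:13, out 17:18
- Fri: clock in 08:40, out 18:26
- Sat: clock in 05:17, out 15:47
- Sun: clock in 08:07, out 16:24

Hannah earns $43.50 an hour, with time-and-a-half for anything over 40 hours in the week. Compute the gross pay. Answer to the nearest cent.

Tue: 09:20–17:43 = 8 h 23 min
Wed: 06:41–16:16 = 9 h 35 min
Thu: 06:13–17:18 = 11 h 5 min
Fri: 08:40–18:26 = 9 h 46 min
Sat: 05:17–15:47 = 10 h 30 min
Sun: 08:07–16:24 = 8 h 17 min
Total worked: 57 h 36 min = 3456 min.
Regular 40 h 0 min = 2400 min at $43.50/h; overtime 17 h 36 min = 1056 min at $65.25/h.
Pay = (2400 × $43.50 + 1056 × $65.25) ÷ 60 = $2888.40.

$2888.40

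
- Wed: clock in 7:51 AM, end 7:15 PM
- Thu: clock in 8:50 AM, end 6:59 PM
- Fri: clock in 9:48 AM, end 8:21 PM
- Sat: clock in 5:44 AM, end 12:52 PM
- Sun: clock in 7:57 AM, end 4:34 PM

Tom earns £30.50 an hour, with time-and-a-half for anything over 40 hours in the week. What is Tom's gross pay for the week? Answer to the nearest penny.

£1579.14

Wed: 7:51 AM–7:15 PM = 11 h 24 min
Thu: 8:50 AM–6:59 PM = 10 h 9 min
Fri: 9:48 AM–8:21 PM = 10 h 33 min
Sat: 5:44 AM–12:52 PM = 7 h 8 min
Sun: 7:57 AM–4:34 PM = 8 h 37 min
Total worked: 47 h 51 min = 2871 min.
Regular 40 h 0 min = 2400 min at £30.50/h; overtime 7 h 51 min = 471 min at £45.75/h.
Pay = (2400 × £30.50 + 471 × £45.75) ÷ 60 = £1579.14.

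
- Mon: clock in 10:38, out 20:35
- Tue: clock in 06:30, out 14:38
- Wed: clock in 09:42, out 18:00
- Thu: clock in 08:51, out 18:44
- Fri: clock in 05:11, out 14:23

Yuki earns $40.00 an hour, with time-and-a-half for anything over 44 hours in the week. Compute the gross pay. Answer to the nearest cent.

Mon: 10:38–20:35 = 9 h 57 min
Tue: 06:30–14:38 = 8 h 8 min
Wed: 09:42–18:00 = 8 h 18 min
Thu: 08:51–18:44 = 9 h 53 min
Fri: 05:11–14:23 = 9 h 12 min
Total worked: 45 h 28 min = 2728 min.
Regular 44 h 0 min = 2640 min at $40.00/h; overtime 1 h 28 min = 88 min at $60.00/h.
Pay = (2640 × $40.00 + 88 × $60.00) ÷ 60 = $1848.00.

$1848.00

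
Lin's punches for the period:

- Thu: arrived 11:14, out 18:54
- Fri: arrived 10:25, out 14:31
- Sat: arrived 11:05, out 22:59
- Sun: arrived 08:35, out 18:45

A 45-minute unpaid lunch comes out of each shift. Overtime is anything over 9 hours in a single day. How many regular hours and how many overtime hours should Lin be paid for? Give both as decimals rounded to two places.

Regular 28.27 hours, overtime 2.57 hours

Thu: 11:14–18:54 = 7 h 40 min; less 45 min break → 6 h 55 min
Fri: 10:25–14:31 = 4 h 6 min; less 45 min break → 3 h 21 min
Sat: 11:05–22:59 = 11 h 54 min; less 45 min break → 11 h 9 min
Sun: 08:35–18:45 = 10 h 10 min; less 45 min break → 9 h 25 min
Thu reg 6 h 55 min / OT 0 h 0 min; Fri reg 3 h 21 min / OT 0 h 0 min; Sat reg 9 h 0 min / OT 2 h 9 min; Sun reg 9 h 0 min / OT 0 h 25 min.
Totals: regular 28 h 16 min, overtime 2 h 34 min.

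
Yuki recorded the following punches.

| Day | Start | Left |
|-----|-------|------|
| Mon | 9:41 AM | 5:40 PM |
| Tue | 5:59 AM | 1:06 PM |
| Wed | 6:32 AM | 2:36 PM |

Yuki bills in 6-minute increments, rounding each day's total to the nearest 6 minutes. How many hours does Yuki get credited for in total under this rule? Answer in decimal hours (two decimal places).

Mon: 9:41 AM–5:40 PM = 7 h 59 min → rounds to 8 h 0 min
Tue: 5:59 AM–1:06 PM = 7 h 7 min → rounds to 7 h 6 min
Wed: 6:32 AM–2:36 PM = 8 h 4 min → rounds to 8 h 6 min
Total credited: 23 h 12 min.

23.20 hours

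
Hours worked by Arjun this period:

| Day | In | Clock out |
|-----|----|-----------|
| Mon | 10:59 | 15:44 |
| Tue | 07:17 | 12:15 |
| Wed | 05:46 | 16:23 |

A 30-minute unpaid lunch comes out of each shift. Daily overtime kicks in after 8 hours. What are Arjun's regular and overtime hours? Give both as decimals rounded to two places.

Regular 16.72 hours, overtime 2.12 hours

Mon: 10:59–15:44 = 4 h 45 min; less 30 min break → 4 h 15 min
Tue: 07:17–12:15 = 4 h 58 min; less 30 min break → 4 h 28 min
Wed: 05:46–16:23 = 10 h 37 min; less 30 min break → 10 h 7 min
Mon reg 4 h 15 min / OT 0 h 0 min; Tue reg 4 h 28 min / OT 0 h 0 min; Wed reg 8 h 0 min / OT 2 h 7 min.
Totals: regular 16 h 43 min, overtime 2 h 7 min.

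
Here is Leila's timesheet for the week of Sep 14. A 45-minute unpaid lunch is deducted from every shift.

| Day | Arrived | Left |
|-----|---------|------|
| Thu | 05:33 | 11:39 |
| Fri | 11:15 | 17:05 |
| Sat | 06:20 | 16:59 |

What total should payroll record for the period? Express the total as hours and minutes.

Thu: 05:33–11:39 = 6 h 6 min; less 45 min break → 5 h 21 min
Fri: 11:15–17:05 = 5 h 50 min; less 45 min break → 5 h 5 min
Sat: 06:20–16:59 = 10 h 39 min; less 45 min break → 9 h 54 min
Total: 5 h 21 min + 5 h 5 min + 9 h 54 min = 20 h 20 min.

20 h 20 min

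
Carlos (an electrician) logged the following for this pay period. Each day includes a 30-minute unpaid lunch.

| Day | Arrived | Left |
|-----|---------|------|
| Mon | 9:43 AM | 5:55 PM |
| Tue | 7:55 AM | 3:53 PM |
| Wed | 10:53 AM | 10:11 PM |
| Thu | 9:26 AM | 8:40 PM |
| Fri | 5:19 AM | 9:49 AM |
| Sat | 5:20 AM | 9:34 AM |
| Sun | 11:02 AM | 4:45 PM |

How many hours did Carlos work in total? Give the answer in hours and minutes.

49 h 39 min

Mon: 9:43 AM–5:55 PM = 8 h 12 min; less 30 min break → 7 h 42 min
Tue: 7:55 AM–3:53 PM = 7 h 58 min; less 30 min break → 7 h 28 min
Wed: 10:53 AM–10:11 PM = 11 h 18 min; less 30 min break → 10 h 48 min
Thu: 9:26 AM–8:40 PM = 11 h 14 min; less 30 min break → 10 h 44 min
Fri: 5:19 AM–9:49 AM = 4 h 30 min; less 30 min break → 4 h 0 min
Sat: 5:20 AM–9:34 AM = 4 h 14 min; less 30 min break → 3 h 44 min
Sun: 11:02 AM–4:45 PM = 5 h 43 min; less 30 min break → 5 h 13 min
Total: 7 h 42 min + 7 h 28 min + 10 h 48 min + 10 h 44 min + 4 h 0 min + 3 h 44 min + 5 h 13 min = 49 h 39 min.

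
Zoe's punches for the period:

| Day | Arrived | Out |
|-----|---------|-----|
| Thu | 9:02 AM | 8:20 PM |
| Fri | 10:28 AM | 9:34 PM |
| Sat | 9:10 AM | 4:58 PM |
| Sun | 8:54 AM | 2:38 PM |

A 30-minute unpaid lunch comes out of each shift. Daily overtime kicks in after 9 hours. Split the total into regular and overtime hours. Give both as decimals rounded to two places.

Thu: 9:02 AM–8:20 PM = 11 h 18 min; less 30 min break → 10 h 48 min
Fri: 10:28 AM–9:34 PM = 11 h 6 min; less 30 min break → 10 h 36 min
Sat: 9:10 AM–4:58 PM = 7 h 48 min; less 30 min break → 7 h 18 min
Sun: 8:54 AM–2:38 PM = 5 h 44 min; less 30 min break → 5 h 14 min
Thu reg 9 h 0 min / OT 1 h 48 min; Fri reg 9 h 0 min / OT 1 h 36 min; Sat reg 7 h 18 min / OT 0 h 0 min; Sun reg 5 h 14 min / OT 0 h 0 min.
Totals: regular 30 h 32 min, overtime 3 h 24 min.

Regular 30.53 hours, overtime 3.40 hours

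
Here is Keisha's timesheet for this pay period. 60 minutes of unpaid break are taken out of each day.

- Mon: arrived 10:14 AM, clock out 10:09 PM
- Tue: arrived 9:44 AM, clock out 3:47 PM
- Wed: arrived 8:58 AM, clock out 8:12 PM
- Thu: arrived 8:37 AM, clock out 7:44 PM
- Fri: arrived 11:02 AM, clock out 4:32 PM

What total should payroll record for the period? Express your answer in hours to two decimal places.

40.82 hours

Mon: 10:14 AM–10:09 PM = 11 h 55 min; less 60 min break → 10 h 55 min
Tue: 9:44 AM–3:47 PM = 6 h 3 min; less 60 min break → 5 h 3 min
Wed: 8:58 AM–8:12 PM = 11 h 14 min; less 60 min break → 10 h 14 min
Thu: 8:37 AM–7:44 PM = 11 h 7 min; less 60 min break → 10 h 7 min
Fri: 11:02 AM–4:32 PM = 5 h 30 min; less 60 min break → 4 h 30 min
Total: 10 h 55 min + 5 h 3 min + 10 h 14 min + 10 h 7 min + 4 h 30 min = 40 h 49 min.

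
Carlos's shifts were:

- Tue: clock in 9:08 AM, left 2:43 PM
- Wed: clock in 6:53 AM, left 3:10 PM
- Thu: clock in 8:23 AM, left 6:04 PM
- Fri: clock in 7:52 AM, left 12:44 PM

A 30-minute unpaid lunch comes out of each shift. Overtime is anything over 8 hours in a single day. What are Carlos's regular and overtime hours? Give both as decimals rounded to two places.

Tue: 9:08 AM–2:43 PM = 5 h 35 min; less 30 min break → 5 h 5 min
Wed: 6:53 AM–3:10 PM = 8 h 17 min; less 30 min break → 7 h 47 min
Thu: 8:23 AM–6:04 PM = 9 h 41 min; less 30 min break → 9 h 11 min
Fri: 7:52 AM–12:44 PM = 4 h 52 min; less 30 min break → 4 h 22 min
Tue reg 5 h 5 min / OT 0 h 0 min; Wed reg 7 h 47 min / OT 0 h 0 min; Thu reg 8 h 0 min / OT 1 h 11 min; Fri reg 4 h 22 min / OT 0 h 0 min.
Totals: regular 25 h 14 min, overtime 1 h 11 min.

Regular 25.23 hours, overtime 1.18 hours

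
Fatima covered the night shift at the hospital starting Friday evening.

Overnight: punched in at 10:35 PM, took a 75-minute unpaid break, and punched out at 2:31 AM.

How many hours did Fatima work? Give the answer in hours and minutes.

2 h 41 min

Overnight: 10:35 PM → midnight = 1 h 25 min; midnight → 2:31 AM = 2 h 31 min; span 3 h 56 min; less 75 min break → 2 h 41 min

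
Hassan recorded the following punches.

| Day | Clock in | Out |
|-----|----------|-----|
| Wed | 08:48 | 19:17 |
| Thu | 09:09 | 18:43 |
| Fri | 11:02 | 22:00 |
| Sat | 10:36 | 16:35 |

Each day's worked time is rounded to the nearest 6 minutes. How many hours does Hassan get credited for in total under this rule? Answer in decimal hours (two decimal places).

Wed: 08:48–19:17 = 10 h 29 min → rounds to 10 h 30 min
Thu: 09:09–18:43 = 9 h 34 min → rounds to 9 h 36 min
Fri: 11:02–22:00 = 10 h 58 min → rounds to 11 h 0 min
Sat: 10:36–16:35 = 5 h 59 min → rounds to 6 h 0 min
Total credited: 37 h 6 min.

37.10 hours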